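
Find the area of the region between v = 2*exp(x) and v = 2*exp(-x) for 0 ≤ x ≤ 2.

-4 + 2*exp(-2) + 2*exp(2)

On [0, 2], (2*exp(x)) - (2*exp(-x)) = 2*exp(x) - 2*exp(-x) is ≥ 0 throughout, so the area is a single integral of |2*exp(x) - 2*exp(-x)|.
∫[0,2] (2*exp(x) - 2*exp(-x)) dx = -4 + 2*exp(-2) + 2*exp(2).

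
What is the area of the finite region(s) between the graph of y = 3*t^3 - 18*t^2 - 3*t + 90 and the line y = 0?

The curve meets the t-axis where 3*t^3 - 18*t^2 - 3*t + 90 = 0, i.e. 3*(t - 5)*(t - 3)*(t + 2) = 0, at t = -2, 3, 5.
On [-2, 3] the curve lies above the axis; ∫[-2,3] (3*t^3 - 18*t^2 - 3*t + 90) dt = 1125/4, giving area 1125/4.
On [3, 5] the curve lies below the axis; ∫[3,5] (3*t^3 - 18*t^2 - 3*t + 90) dt = -24, giving area 24.
Total area = 1125/4 + 24 = 1221/4.

1221/4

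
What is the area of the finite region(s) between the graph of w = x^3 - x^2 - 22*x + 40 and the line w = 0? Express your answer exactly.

3901/12

The curve meets the x-axis where x^3 - x^2 - 22*x + 40 = 0, i.e. (x - 4)*(x - 2)*(x + 5) = 0, at x = -5, 2, 4.
On [-5, 2] the curve lies above the axis; ∫[-5,2] (x^3 - x^2 - 22*x + 40) dx = 3773/12, giving area 3773/12.
On [2, 4] the curve lies below the axis; ∫[2,4] (x^3 - x^2 - 22*x + 40) dx = -32/3, giving area 32/3.
Total area = 3773/12 + 32/3 = 3901/12.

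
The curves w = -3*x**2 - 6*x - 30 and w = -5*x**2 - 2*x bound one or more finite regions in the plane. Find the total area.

Set the curves equal: -3*x**2 - 6*x - 30 = -5*x**2 - 2*x, so 2*x**2 - 4*x - 30 = 0, which factors as 2*(x - 5)*(x + 3) = 0. The curves meet at x = -3, 5.
On [-3, 5], w = -5*x**2 - 2*x is on top; that piece has area ∫[-3,5] (-(2*x**2 - 4*x - 30)) dx = 512/3.

512/3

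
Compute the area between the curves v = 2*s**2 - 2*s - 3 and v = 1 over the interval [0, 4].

The difference (2*s**2 - 2*s - 3) - (1) = 2*s**2 - 2*s - 4 changes sign at s = 2 inside [0, 4], so split the integral there.
∫[0,2] (2*s**2 - 2*s - 4) ds = -20/3; the area of that piece is 20/3.
∫[2,4] (2*s**2 - 2*s - 4) ds = 52/3.
Total area = 20/3 + 52/3 = 24.

24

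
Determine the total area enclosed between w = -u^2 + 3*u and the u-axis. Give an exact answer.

9/2

The curve meets the u-axis where -u^2 + 3*u = 0, i.e. -u*(u - 3) = 0, at u = 0, 3.
On [0, 3] the curve lies above the axis; ∫[0,3] (-u^2 + 3*u) du = 9/2, giving area 9/2.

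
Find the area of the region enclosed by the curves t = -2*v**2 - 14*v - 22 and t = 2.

1/3

Both boundary curves give t as a function of v, so integrate with respect to v. Setting them equal: -2*v**2 - 14*v - 24 = 0, i.e. -2*(v + 3)*(v + 4) = 0, so they meet at v = -4, -3.
For v in [-4, -3], t = -2*v**2 - 14*v - 22 is on the right; area = ∫[-4,-3] (-2*v**2 - 14*v - 24) dv = 1/3.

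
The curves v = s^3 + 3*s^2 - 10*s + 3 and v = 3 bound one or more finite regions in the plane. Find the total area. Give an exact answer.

407/4

Set the curves equal: s^3 + 3*s^2 - 10*s + 3 = 3, so s^3 + 3*s^2 - 10*s = 0, which factors as s*(s - 2)*(s + 5) = 0. The curves meet at s = -5, 0, 2.
On [-5, 0], v = s^3 + 3*s^2 - 10*s + 3 is on top; that piece has area ∫[-5,0] (s^3 + 3*s^2 - 10*s) ds = 375/4.
On [0, 2], v = 3 is on top; that piece has area ∫[0,2] (-(s^3 + 3*s^2 - 10*s)) ds = 8.
Total enclosed area = 375/4 + 8 = 407/4.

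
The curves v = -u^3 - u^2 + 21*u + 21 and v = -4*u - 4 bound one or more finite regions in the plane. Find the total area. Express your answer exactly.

1012/3

Set the curves equal: -u^3 - u^2 + 21*u + 21 = -4*u - 4, so -u^3 - u^2 + 25*u + 25 = 0, which factors as -(u - 5)*(u + 1)*(u + 5) = 0. The curves meet at u = -5, -1, 5.
On [-5, -1], v = -4*u - 4 is on top; that piece has area ∫[-5,-1] (-(-u^3 - u^2 + 25*u + 25)) du = 256/3.
On [-1, 5], v = -u^3 - u^2 + 21*u + 21 is on top; that piece has area ∫[-1,5] (-u^3 - u^2 + 25*u + 25) du = 252.
Total enclosed area = 256/3 + 252 = 1012/3.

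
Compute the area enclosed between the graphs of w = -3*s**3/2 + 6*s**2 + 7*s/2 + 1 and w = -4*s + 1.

443/4

Set the curves equal: -3*s**3/2 + 6*s**2 + 7*s/2 + 1 = -4*s + 1, so -3*s**3/2 + 6*s**2 + 15*s/2 = 0, which factors as -3*s*(s - 5)*(s + 1)/2 = 0. The curves meet at s = -1, 0, 5.
On [-1, 0], w = -4*s + 1 is on top; that piece has area ∫[-1,0] (-(-3*s**3/2 + 6*s**2 + 15*s/2)) ds = 11/8.
On [0, 5], w = -3*s**3/2 + 6*s**2 + 7*s/2 + 1 is on top; that piece has area ∫[0,5] (-3*s**3/2 + 6*s**2 + 15*s/2) ds = 875/8.
Total enclosed area = 11/8 + 875/8 = 443/4.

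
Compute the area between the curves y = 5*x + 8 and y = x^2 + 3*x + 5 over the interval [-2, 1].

23/3

The difference (5*x + 8) - (x^2 + 3*x + 5) = -x^2 + 2*x + 3 changes sign at x = -1 inside [-2, 1], so split the integral there.
∫[-2,-1] (-x^2 + 2*x + 3) dx = -7/3; the area of that piece is 7/3.
∫[-1,1] (-x^2 + 2*x + 3) dx = 16/3.
Total area = 7/3 + 16/3 = 23/3.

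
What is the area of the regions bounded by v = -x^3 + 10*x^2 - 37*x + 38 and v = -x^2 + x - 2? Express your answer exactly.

Set the curves equal: -x^3 + 10*x^2 - 37*x + 38 = -x^2 + x - 2, so -x^3 + 11*x^2 - 38*x + 40 = 0, which factors as -(x - 5)*(x - 4)*(x - 2) = 0. The curves meet at x = 2, 4, 5.
On [2, 4], v = -x^2 + x - 2 is on top; that piece has area ∫[2,4] (-(-x^3 + 11*x^2 - 38*x + 40)) dx = 8/3.
On [4, 5], v = -x^3 + 10*x^2 - 37*x + 38 is on top; that piece has area ∫[4,5] (-x^3 + 11*x^2 - 38*x + 40) dx = 5/12.
Total enclosed area = 8/3 + 5/12 = 37/12.

37/12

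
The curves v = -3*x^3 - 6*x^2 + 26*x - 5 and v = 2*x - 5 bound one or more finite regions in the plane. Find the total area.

148

Set the curves equal: -3*x^3 - 6*x^2 + 26*x - 5 = 2*x - 5, so -3*x^3 - 6*x^2 + 24*x = 0, which factors as -3*x*(x - 2)*(x + 4) = 0. The curves meet at x = -4, 0, 2.
On [-4, 0], v = 2*x - 5 is on top; that piece has area ∫[-4,0] (-(-3*x^3 - 6*x^2 + 24*x)) dx = 128.
On [0, 2], v = -3*x^3 - 6*x^2 + 26*x - 5 is on top; that piece has area ∫[0,2] (-3*x^3 - 6*x^2 + 24*x) dx = 20.
Total enclosed area = 128 + 20 = 148.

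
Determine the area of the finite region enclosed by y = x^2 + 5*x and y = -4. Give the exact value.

Set the curves equal: x^2 + 5*x = -4, so x^2 + 5*x + 4 = 0, which factors as (x + 1)*(x + 4) = 0. The curves meet at x = -4, -1.
On [-4, -1], y = -4 is on top; that piece has area ∫[-4,-1] (-(x^2 + 5*x + 4)) dx = 9/2.

9/2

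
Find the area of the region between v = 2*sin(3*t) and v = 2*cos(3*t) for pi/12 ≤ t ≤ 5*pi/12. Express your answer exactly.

4*sqrt(2)/3

On [pi/12, 5*pi/12], (2*sin(3*t)) - (2*cos(3*t)) = 2*sin(3*t) - 2*cos(3*t) is ≥ 0 throughout, so the area is a single integral of |2*sin(3*t) - 2*cos(3*t)|.
∫[pi/12,5*pi/12] (2*sin(3*t) - 2*cos(3*t)) dt = 4*sqrt(2)/3.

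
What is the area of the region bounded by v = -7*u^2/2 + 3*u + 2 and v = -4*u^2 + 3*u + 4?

Set the curves equal: -7*u^2/2 + 3*u + 2 = -4*u^2 + 3*u + 4, so u^2/2 - 2 = 0, which factors as (u - 2)*(u + 2)/2 = 0. The curves meet at u = -2, 2.
On [-2, 2], v = -4*u^2 + 3*u + 4 is on top; that piece has area ∫[-2,2] (-(u^2/2 - 2)) du = 16/3.

16/3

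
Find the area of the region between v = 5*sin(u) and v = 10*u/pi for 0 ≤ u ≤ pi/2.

On [0, pi/2], (5*sin(u)) - (10*u/pi) = -10*u/pi + 5*sin(u) is ≥ 0 throughout, so the area is a single integral of |-10*u/pi + 5*sin(u)|.
∫[0,pi/2] (-10*u/pi + 5*sin(u)) du = 5 - 5*pi/4.

5 - 5*pi/4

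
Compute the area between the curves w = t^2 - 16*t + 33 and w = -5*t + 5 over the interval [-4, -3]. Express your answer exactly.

473/6

On [-4, -3], (t^2 - 16*t + 33) - (-5*t + 5) = t^2 - 11*t + 28 is ≥ 0 throughout, so the area is a single integral of |t^2 - 11*t + 28|.
∫[-4,-3] (t^2 - 11*t + 28) dt = 473/6.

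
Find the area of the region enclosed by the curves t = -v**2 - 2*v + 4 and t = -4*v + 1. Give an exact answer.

Both boundary curves give t as a function of v, so integrate with respect to v. Setting them equal: -v**2 + 2*v + 3 = 0, i.e. -(v - 3)*(v + 1) = 0, so they meet at v = -1, 3.
For v in [-1, 3], t = -v**2 - 2*v + 4 is on the right; area = ∫[-1,3] (-v**2 + 2*v + 3) dv = 32/3.

32/3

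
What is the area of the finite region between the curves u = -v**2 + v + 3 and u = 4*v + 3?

9/2

Both boundary curves give u as a function of v, so integrate with respect to v. Setting them equal: -v**2 - 3*v = 0, i.e. -v*(v + 3) = 0, so they meet at v = -3, 0.
For v in [-3, 0], u = -v**2 + v + 3 is on the right; area = ∫[-3,0] (-v**2 - 3*v) dv = 9/2.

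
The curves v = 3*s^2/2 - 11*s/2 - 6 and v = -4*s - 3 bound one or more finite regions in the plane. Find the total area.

27/4

Set the curves equal: 3*s^2/2 - 11*s/2 - 6 = -4*s - 3, so 3*s^2/2 - 3*s/2 - 3 = 0, which factors as 3*(s - 2)*(s + 1)/2 = 0. The curves meet at s = -1, 2.
On [-1, 2], v = -4*s - 3 is on top; that piece has area ∫[-1,2] (-(3*s^2/2 - 3*s/2 - 3)) ds = 27/4.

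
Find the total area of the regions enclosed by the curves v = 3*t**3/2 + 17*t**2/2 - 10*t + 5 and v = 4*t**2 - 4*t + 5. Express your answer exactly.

393/8

Set the curves equal: 3*t**3/2 + 17*t**2/2 - 10*t + 5 = 4*t**2 - 4*t + 5, so 3*t**3/2 + 9*t**2/2 - 6*t = 0, which factors as 3*t*(t - 1)*(t + 4)/2 = 0. The curves meet at t = -4, 0, 1.
On [-4, 0], v = 3*t**3/2 + 17*t**2/2 - 10*t + 5 is on top; that piece has area ∫[-4,0] (3*t**3/2 + 9*t**2/2 - 6*t) dt = 48.
On [0, 1], v = 4*t**2 - 4*t + 5 is on top; that piece has area ∫[0,1] (-(3*t**3/2 + 9*t**2/2 - 6*t)) dt = 9/8.
Total enclosed area = 48 + 9/8 = 393/8.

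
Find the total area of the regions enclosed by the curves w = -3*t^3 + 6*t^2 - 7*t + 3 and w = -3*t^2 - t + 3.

3/2

Set the curves equal: -3*t^3 + 6*t^2 - 7*t + 3 = -3*t^2 - t + 3, so -3*t^3 + 9*t^2 - 6*t = 0, which factors as -3*t*(t - 2)*(t - 1) = 0. The curves meet at t = 0, 1, 2.
On [0, 1], w = -3*t^2 - t + 3 is on top; that piece has area ∫[0,1] (-(-3*t^3 + 9*t^2 - 6*t)) dt = 3/4.
On [1, 2], w = -3*t^3 + 6*t^2 - 7*t + 3 is on top; that piece has area ∫[1,2] (-3*t^3 + 9*t^2 - 6*t) dt = 3/4.
Total enclosed area = 3/4 + 3/4 = 3/2.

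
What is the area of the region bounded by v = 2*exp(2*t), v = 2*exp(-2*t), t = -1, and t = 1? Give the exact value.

-4 + 2*exp(-2) + 2*exp(2)

The difference (2*exp(2*t)) - (2*exp(-2*t)) = 2*exp(2*t) - 2*exp(-2*t) changes sign at t = 0 inside [-1, 1], so split the integral there.
∫[-1,0] (2*exp(2*t) - 2*exp(-2*t)) dt = -exp(2) - exp(-2) + 2; the area of that piece is -2 + exp(-2) + exp(2).
∫[0,1] (2*exp(2*t) - 2*exp(-2*t)) dt = -2 + exp(-2) + exp(2).
Total area = (-2 + exp(-2) + exp(2)) + (-2 + exp(-2) + exp(2)) = -4 + 2*exp(-2) + 2*exp(2).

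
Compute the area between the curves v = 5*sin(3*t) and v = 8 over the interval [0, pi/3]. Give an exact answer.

On [0, pi/3], (5*sin(3*t)) - (8) = 5*sin(3*t) - 8 is ≤ 0 throughout, so the area is a single integral of |5*sin(3*t) - 8|.
∫[0,pi/3] (5*sin(3*t) - 8) dt = 10/3 - 8*pi/3; the area of that piece is -10/3 + 8*pi/3.

-10/3 + 8*pi/3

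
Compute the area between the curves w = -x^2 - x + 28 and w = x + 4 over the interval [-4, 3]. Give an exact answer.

On [-4, 3], (-x^2 - x + 28) - (x + 4) = -x^2 - 2*x + 24 is ≥ 0 throughout, so the area is a single integral of |-x^2 - 2*x + 24|.
∫[-4,3] (-x^2 - 2*x + 24) dx = 434/3.

434/3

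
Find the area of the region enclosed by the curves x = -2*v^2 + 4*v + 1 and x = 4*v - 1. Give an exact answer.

8/3

Both boundary curves give x as a function of v, so integrate with respect to v. Setting them equal: -2*v^2 + 2 = 0, i.e. -2*(v - 1)*(v + 1) = 0, so they meet at v = -1, 1.
For v in [-1, 1], x = -2*v^2 + 4*v + 1 is on the right; area = ∫[-1,1] (-2*v^2 + 2) dv = 8/3.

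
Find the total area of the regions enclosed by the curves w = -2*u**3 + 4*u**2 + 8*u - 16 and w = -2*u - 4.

Set the curves equal: -2*u**3 + 4*u**2 + 8*u - 16 = -2*u - 4, so -2*u**3 + 4*u**2 + 10*u - 12 = 0, which factors as -2*(u - 3)*(u - 1)*(u + 2) = 0. The curves meet at u = -2, 1, 3.
On [-2, 1], w = -2*u - 4 is on top; that piece has area ∫[-2,1] (-(-2*u**3 + 4*u**2 + 10*u - 12)) du = 63/2.
On [1, 3], w = -2*u**3 + 4*u**2 + 8*u - 16 is on top; that piece has area ∫[1,3] (-2*u**3 + 4*u**2 + 10*u - 12) du = 32/3.
Total enclosed area = 63/2 + 32/3 = 253/6.

253/6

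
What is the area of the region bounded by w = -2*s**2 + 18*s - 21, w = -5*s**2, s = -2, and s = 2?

The difference (-2*s**2 + 18*s - 21) - (-5*s**2) = 3*s**2 + 18*s - 21 changes sign at s = 1 inside [-2, 2], so split the integral there.
∫[-2,1] (3*s**2 + 18*s - 21) ds = -81; the area of that piece is 81.
∫[1,2] (3*s**2 + 18*s - 21) ds = 13.
Total area = 81 + 13 = 94.

94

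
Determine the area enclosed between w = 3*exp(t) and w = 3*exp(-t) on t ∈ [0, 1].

On [0, 1], (3*exp(t)) - (3*exp(-t)) = 3*exp(t) - 3*exp(-t) is ≥ 0 throughout, so the area is a single integral of |3*exp(t) - 3*exp(-t)|.
∫[0,1] (3*exp(t) - 3*exp(-t)) dt = -6 + 3*exp(-1) + 3*exp(1).

-6 + 3*exp(-1) + 3*exp(1)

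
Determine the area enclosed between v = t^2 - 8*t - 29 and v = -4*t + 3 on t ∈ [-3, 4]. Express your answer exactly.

On [-3, 4], (t^2 - 8*t - 29) - (-4*t + 3) = t^2 - 4*t - 32 is ≤ 0 throughout, so the area is a single integral of |t^2 - 4*t - 32|.
∫[-3,4] (t^2 - 4*t - 32) dt = -623/3; the area of that piece is 623/3.

623/3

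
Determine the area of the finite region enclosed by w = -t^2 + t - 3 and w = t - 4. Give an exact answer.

4/3

Set the curves equal: -t^2 + t - 3 = t - 4, so -t^2 + 1 = 0, which factors as -(t - 1)*(t + 1) = 0. The curves meet at t = -1, 1.
On [-1, 1], w = -t^2 + t - 3 is on top; that piece has area ∫[-1,1] (-t^2 + 1) dt = 4/3.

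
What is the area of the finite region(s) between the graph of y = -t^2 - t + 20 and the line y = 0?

243/2

The curve meets the t-axis where -t^2 - t + 20 = 0, i.e. -(t - 4)*(t + 5) = 0, at t = -5, 4.
On [-5, 4] the curve lies above the axis; ∫[-5,4] (-t^2 - t + 20) dt = 243/2, giving area 243/2.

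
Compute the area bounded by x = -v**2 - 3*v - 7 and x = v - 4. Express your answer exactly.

4/3

Both boundary curves give x as a function of v, so integrate with respect to v. Setting them equal: -v**2 - 4*v - 3 = 0, i.e. -(v + 1)*(v + 3) = 0, so they meet at v = -3, -1.
For v in [-3, -1], x = -v**2 - 3*v - 7 is on the right; area = ∫[-3,-1] (-v**2 - 4*v - 3) dv = 4/3.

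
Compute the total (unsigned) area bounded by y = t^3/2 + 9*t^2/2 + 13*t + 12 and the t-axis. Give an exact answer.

1/4

The curve meets the t-axis where t^3/2 + 9*t^2/2 + 13*t + 12 = 0, i.e. (t + 2)*(t + 3)*(t + 4)/2 = 0, at t = -4, -3, -2.
On [-4, -3] the curve lies above the axis; ∫[-4,-3] (t^3/2 + 9*t^2/2 + 13*t + 12) dt = 1/8, giving area 1/8.
On [-3, -2] the curve lies below the axis; ∫[-3,-2] (t^3/2 + 9*t^2/2 + 13*t + 12) dt = -1/8, giving area 1/8.
Total area = 1/8 + 1/8 = 1/4.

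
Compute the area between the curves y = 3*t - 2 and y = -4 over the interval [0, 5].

On [0, 5], (3*t - 2) - (-4) = 3*t + 2 is ≥ 0 throughout, so the area is a single integral of |3*t + 2|.
∫[0,5] (3*t + 2) dt = 95/2.

95/2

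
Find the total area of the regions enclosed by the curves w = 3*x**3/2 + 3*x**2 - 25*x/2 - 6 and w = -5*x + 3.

253/8

Set the curves equal: 3*x**3/2 + 3*x**2 - 25*x/2 - 6 = -5*x + 3, so 3*x**3/2 + 3*x**2 - 15*x/2 - 9 = 0, which factors as 3*(x - 2)*(x + 1)*(x + 3)/2 = 0. The curves meet at x = -3, -1, 2.
On [-3, -1], w = 3*x**3/2 + 3*x**2 - 25*x/2 - 6 is on top; that piece has area ∫[-3,-1] (3*x**3/2 + 3*x**2 - 15*x/2 - 9) dx = 8.
On [-1, 2], w = -5*x + 3 is on top; that piece has area ∫[-1,2] (-(3*x**3/2 + 3*x**2 - 15*x/2 - 9)) dx = 189/8.
Total enclosed area = 8 + 189/8 = 253/8.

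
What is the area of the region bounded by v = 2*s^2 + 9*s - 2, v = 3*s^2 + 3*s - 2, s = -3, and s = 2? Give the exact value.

The difference (2*s^2 + 9*s - 2) - (3*s^2 + 3*s - 2) = -s^2 + 6*s changes sign at s = 0 inside [-3, 2], so split the integral there.
∫[-3,0] (-s^2 + 6*s) ds = -36; the area of that piece is 36.
∫[0,2] (-s^2 + 6*s) ds = 28/3.
Total area = 36 + 28/3 = 136/3.

136/3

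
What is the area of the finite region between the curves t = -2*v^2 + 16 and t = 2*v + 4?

125/3

Both boundary curves give t as a function of v, so integrate with respect to v. Setting them equal: -2*v^2 - 2*v + 12 = 0, i.e. -2*(v - 2)*(v + 3) = 0, so they meet at v = -3, 2.
For v in [-3, 2], t = -2*v^2 + 16 is on the right; area = ∫[-3,2] (-2*v^2 - 2*v + 12) dv = 125/3.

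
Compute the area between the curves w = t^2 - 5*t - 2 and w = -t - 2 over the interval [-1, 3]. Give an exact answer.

The difference (t^2 - 5*t - 2) - (-t - 2) = t^2 - 4*t changes sign at t = 0 inside [-1, 3], so split the integral there.
∫[-1,0] (t^2 - 4*t) dt = 7/3.
∫[0,3] (t^2 - 4*t) dt = -9; the area of that piece is 9.
Total area = 7/3 + 9 = 34/3.

34/3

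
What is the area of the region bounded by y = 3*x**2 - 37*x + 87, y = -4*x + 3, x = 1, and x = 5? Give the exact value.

71

The difference (3*x**2 - 37*x + 87) - (-4*x + 3) = 3*x**2 - 33*x + 84 changes sign at x = 4 inside [1, 5], so split the integral there.
∫[1,4] (3*x**2 - 33*x + 84) dx = 135/2.
∫[4,5] (3*x**2 - 33*x + 84) dx = -7/2; the area of that piece is 7/2.
Total area = 135/2 + 7/2 = 71.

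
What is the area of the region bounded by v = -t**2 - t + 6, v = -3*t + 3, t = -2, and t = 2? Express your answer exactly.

The difference (-t**2 - t + 6) - (-3*t + 3) = -t**2 + 2*t + 3 changes sign at t = -1 inside [-2, 2], so split the integral there.
∫[-2,-1] (-t**2 + 2*t + 3) dt = -7/3; the area of that piece is 7/3.
∫[-1,2] (-t**2 + 2*t + 3) dt = 9.
Total area = 7/3 + 9 = 34/3.

34/3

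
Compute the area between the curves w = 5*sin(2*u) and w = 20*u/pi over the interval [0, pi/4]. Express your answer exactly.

On [0, pi/4], (5*sin(2*u)) - (20*u/pi) = -20*u/pi + 5*sin(2*u) is ≥ 0 throughout, so the area is a single integral of |-20*u/pi + 5*sin(2*u)|.
∫[0,pi/4] (-20*u/pi + 5*sin(2*u)) du = 5/2 - 5*pi/8.

5/2 - 5*pi/8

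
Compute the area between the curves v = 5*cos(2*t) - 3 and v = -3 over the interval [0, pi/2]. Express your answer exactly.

5

The difference (5*cos(2*t) - 3) - (-3) = 5*cos(2*t) changes sign at t = pi/4 inside [0, pi/2], so split the integral there.
∫[0,pi/4] (5*cos(2*t)) dt = 5/2.
∫[pi/4,pi/2] (5*cos(2*t)) dt = -5/2; the area of that piece is 5/2.
Total area = 5/2 + 5/2 = 5.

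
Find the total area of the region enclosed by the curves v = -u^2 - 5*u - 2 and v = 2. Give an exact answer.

Set the curves equal: -u^2 - 5*u - 2 = 2, so -u^2 - 5*u - 4 = 0, which factors as -(u + 1)*(u + 4) = 0. The curves meet at u = -4, -1.
On [-4, -1], v = -u^2 - 5*u - 2 is on top; that piece has area ∫[-4,-1] (-u^2 - 5*u - 4) du = 9/2.

9/2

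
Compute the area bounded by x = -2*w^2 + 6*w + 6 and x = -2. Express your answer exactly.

Both boundary curves give x as a function of w, so integrate with respect to w. Setting them equal: -2*w^2 + 6*w + 8 = 0, i.e. -2*(w - 4)*(w + 1) = 0, so they meet at w = -1, 4.
For w in [-1, 4], x = -2*w^2 + 6*w + 6 is on the right; area = ∫[-1,4] (-2*w^2 + 6*w + 8) dw = 125/3.

125/3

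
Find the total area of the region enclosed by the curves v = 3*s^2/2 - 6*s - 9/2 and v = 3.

Set the curves equal: 3*s^2/2 - 6*s - 9/2 = 3, so 3*s^2/2 - 6*s - 15/2 = 0, which factors as 3*(s - 5)*(s + 1)/2 = 0. The curves meet at s = -1, 5.
On [-1, 5], v = 3 is on top; that piece has area ∫[-1,5] (-(3*s^2/2 - 6*s - 15/2)) ds = 54.

54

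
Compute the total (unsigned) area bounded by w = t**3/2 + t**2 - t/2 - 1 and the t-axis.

The curve meets the t-axis where t**3/2 + t**2 - t/2 - 1 = 0, i.e. (t - 1)*(t + 1)*(t + 2)/2 = 0, at t = -2, -1, 1.
On [-2, -1] the curve lies above the axis; ∫[-2,-1] (t**3/2 + t**2 - t/2 - 1) dt = 5/24, giving area 5/24.
On [-1, 1] the curve lies below the axis; ∫[-1,1] (t**3/2 + t**2 - t/2 - 1) dt = -4/3, giving area 4/3.
Total area = 5/24 + 4/3 = 37/24.

37/24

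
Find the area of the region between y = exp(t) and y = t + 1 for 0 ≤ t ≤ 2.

On [0, 2], (exp(t)) - (t + 1) = -t + exp(t) - 1 is ≥ 0 throughout, so the area is a single integral of |-t + exp(t) - 1|.
∫[0,2] (-t + exp(t) - 1) dt = -5 + exp(2).

-5 + exp(2)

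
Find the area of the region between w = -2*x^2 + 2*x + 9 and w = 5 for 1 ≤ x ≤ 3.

The difference (-2*x^2 + 2*x + 9) - (5) = -2*x^2 + 2*x + 4 changes sign at x = 2 inside [1, 3], so split the integral there.
∫[1,2] (-2*x^2 + 2*x + 4) dx = 7/3.
∫[2,3] (-2*x^2 + 2*x + 4) dx = -11/3; the area of that piece is 11/3.
Total area = 7/3 + 11/3 = 6.

6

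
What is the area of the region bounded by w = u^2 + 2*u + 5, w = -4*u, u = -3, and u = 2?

97/3

The difference (u^2 + 2*u + 5) - (-4*u) = u^2 + 6*u + 5 changes sign at u = -1 inside [-3, 2], so split the integral there.
∫[-3,-1] (u^2 + 6*u + 5) du = -16/3; the area of that piece is 16/3.
∫[-1,2] (u^2 + 6*u + 5) du = 27.
Total area = 16/3 + 27 = 97/3.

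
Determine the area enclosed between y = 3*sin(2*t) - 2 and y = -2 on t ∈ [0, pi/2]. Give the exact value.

On [0, pi/2], (3*sin(2*t) - 2) - (-2) = 3*sin(2*t) is ≥ 0 throughout, so the area is a single integral of |3*sin(2*t)|.
∫[0,pi/2] (3*sin(2*t)) dt = 3.

3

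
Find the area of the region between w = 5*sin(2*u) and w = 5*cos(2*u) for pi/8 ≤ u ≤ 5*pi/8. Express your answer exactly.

5*sqrt(2)

On [pi/8, 5*pi/8], (5*sin(2*u)) - (5*cos(2*u)) = 5*sin(2*u) - 5*cos(2*u) is ≥ 0 throughout, so the area is a single integral of |5*sin(2*u) - 5*cos(2*u)|.
∫[pi/8,5*pi/8] (5*sin(2*u) - 5*cos(2*u)) du = 5*sqrt(2).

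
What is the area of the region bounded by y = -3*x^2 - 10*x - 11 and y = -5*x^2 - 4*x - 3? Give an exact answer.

Set the curves equal: -3*x^2 - 10*x - 11 = -5*x^2 - 4*x - 3, so 2*x^2 - 6*x - 8 = 0, which factors as 2*(x - 4)*(x + 1) = 0. The curves meet at x = -1, 4.
On [-1, 4], y = -5*x^2 - 4*x - 3 is on top; that piece has area ∫[-1,4] (-(2*x^2 - 6*x - 8)) dx = 125/3.

125/3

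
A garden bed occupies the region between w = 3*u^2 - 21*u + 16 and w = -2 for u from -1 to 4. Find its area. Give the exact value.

The difference (3*u^2 - 21*u + 16) - (-2) = 3*u^2 - 21*u + 18 changes sign at u = 1 inside [-1, 4], so split the integral there.
∫[-1,1] (3*u^2 - 21*u + 18) du = 38.
∫[1,4] (3*u^2 - 21*u + 18) du = -81/2; the area of that piece is 81/2.
Total area = 38 + 81/2 = 157/2.

157/2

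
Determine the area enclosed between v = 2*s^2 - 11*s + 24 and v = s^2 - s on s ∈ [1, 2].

34/3

On [1, 2], (2*s^2 - 11*s + 24) - (s^2 - s) = s^2 - 10*s + 24 is ≥ 0 throughout, so the area is a single integral of |s^2 - 10*s + 24|.
∫[1,2] (s^2 - 10*s + 24) ds = 34/3.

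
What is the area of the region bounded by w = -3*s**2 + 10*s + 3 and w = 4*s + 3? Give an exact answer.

4

Set the curves equal: -3*s**2 + 10*s + 3 = 4*s + 3, so -3*s**2 + 6*s = 0, which factors as -3*s*(s - 2) = 0. The curves meet at s = 0, 2.
On [0, 2], w = -3*s**2 + 10*s + 3 is on top; that piece has area ∫[0,2] (-3*s**2 + 6*s) ds = 4.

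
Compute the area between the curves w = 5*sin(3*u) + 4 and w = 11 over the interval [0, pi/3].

-10/3 + 7*pi/3

On [0, pi/3], (5*sin(3*u) + 4) - (11) = 5*sin(3*u) - 7 is ≤ 0 throughout, so the area is a single integral of |5*sin(3*u) - 7|.
∫[0,pi/3] (5*sin(3*u) - 7) du = 10/3 - 7*pi/3; the area of that piece is -10/3 + 7*pi/3.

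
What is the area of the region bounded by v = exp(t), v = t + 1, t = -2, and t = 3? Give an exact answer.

On [-2, 3], (exp(t)) - (t + 1) = -t + exp(t) - 1 is ≥ 0 throughout, so the area is a single integral of |-t + exp(t) - 1|.
∫[-2,3] (-t + exp(t) - 1) dt = -15/2 - exp(-2) + exp(3).

-15/2 - exp(-2) + exp(3)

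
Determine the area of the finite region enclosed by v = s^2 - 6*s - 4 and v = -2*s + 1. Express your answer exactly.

36

Set the curves equal: s^2 - 6*s - 4 = -2*s + 1, so s^2 - 4*s - 5 = 0, which factors as (s - 5)*(s + 1) = 0. The curves meet at s = -1, 5.
On [-1, 5], v = -2*s + 1 is on top; that piece has area ∫[-1,5] (-(s^2 - 4*s - 5)) ds = 36.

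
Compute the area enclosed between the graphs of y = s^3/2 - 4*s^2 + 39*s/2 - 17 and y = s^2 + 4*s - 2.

Set the curves equal: s^3/2 - 4*s^2 + 39*s/2 - 17 = s^2 + 4*s - 2, so s^3/2 - 5*s^2 + 31*s/2 - 15 = 0, which factors as (s - 5)*(s - 3)*(s - 2)/2 = 0. The curves meet at s = 2, 3, 5.
On [2, 3], y = s^3/2 - 4*s^2 + 39*s/2 - 17 is on top; that piece has area ∫[2,3] (s^3/2 - 5*s^2 + 31*s/2 - 15) ds = 5/24.
On [3, 5], y = s^2 + 4*s - 2 is on top; that piece has area ∫[3,5] (-(s^3/2 - 5*s^2 + 31*s/2 - 15)) ds = 4/3.
Total enclosed area = 5/24 + 4/3 = 37/24.

37/24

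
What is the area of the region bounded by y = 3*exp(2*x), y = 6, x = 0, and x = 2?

-33/2 + 6*log(2) + 3*exp(4)/2

The difference (3*exp(2*x)) - (6) = 3*exp(2*x) - 6 changes sign at x = log(2)/2 inside [0, 2], so split the integral there.
∫[0,log(2)/2] (3*exp(2*x) - 6) dx = 3/2 - log(8); the area of that piece is -3/2 + log(8).
∫[log(2)/2,2] (3*exp(2*x) - 6) dx = -15 + 3*log(2) + 3*exp(4)/2.
Total area = (-3/2 + log(8)) + (-15 + 3*log(2) + 3*exp(4)/2) = -33/2 + 6*log(2) + 3*exp(4)/2.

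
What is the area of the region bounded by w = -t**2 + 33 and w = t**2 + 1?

Set the curves equal: -t**2 + 33 = t**2 + 1, so -2*t**2 + 32 = 0, which factors as -2*(t - 4)*(t + 4) = 0. The curves meet at t = -4, 4.
On [-4, 4], w = -t**2 + 33 is on top; that piece has area ∫[-4,4] (-2*t**2 + 32) dt = 512/3.

512/3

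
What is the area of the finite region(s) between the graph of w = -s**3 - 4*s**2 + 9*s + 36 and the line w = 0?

1741/12

The curve meets the s-axis where -s**3 - 4*s**2 + 9*s + 36 = 0, i.e. -(s - 3)*(s + 3)*(s + 4) = 0, at s = -4, -3, 3.
On [-4, -3] the curve lies below the axis; ∫[-4,-3] (-s**3 - 4*s**2 + 9*s + 36) ds = -13/12, giving area 13/12.
On [-3, 3] the curve lies above the axis; ∫[-3,3] (-s**3 - 4*s**2 + 9*s + 36) ds = 144, giving area 144.
Total area = 13/12 + 144 = 1741/12.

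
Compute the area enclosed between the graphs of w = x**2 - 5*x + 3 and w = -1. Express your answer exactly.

Set the curves equal: x**2 - 5*x + 3 = -1, so x**2 - 5*x + 4 = 0, which factors as (x - 4)*(x - 1) = 0. The curves meet at x = 1, 4.
On [1, 4], w = -1 is on top; that piece has area ∫[1,4] (-(x**2 - 5*x + 4)) dx = 9/2.

9/2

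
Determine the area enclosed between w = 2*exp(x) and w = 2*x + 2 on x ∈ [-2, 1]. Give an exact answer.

On [-2, 1], (2*exp(x)) - (2*x + 2) = -2*x + 2*exp(x) - 2 is ≥ 0 throughout, so the area is a single integral of |-2*x + 2*exp(x) - 2|.
∫[-2,1] (-2*x + 2*exp(x) - 2) dx = -3 - 2*exp(-2) + 2*exp(1).

-3 - 2*exp(-2) + 2*exp(1)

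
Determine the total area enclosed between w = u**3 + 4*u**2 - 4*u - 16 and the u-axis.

The curve meets the u-axis where u**3 + 4*u**2 - 4*u - 16 = 0, i.e. (u - 2)*(u + 2)*(u + 4) = 0, at u = -4, -2, 2.
On [-4, -2] the curve lies above the axis; ∫[-4,-2] (u**3 + 4*u**2 - 4*u - 16) du = 20/3, giving area 20/3.
On [-2, 2] the curve lies below the axis; ∫[-2,2] (u**3 + 4*u**2 - 4*u - 16) du = -128/3, giving area 128/3.
Total area = 20/3 + 128/3 = 148/3.

148/3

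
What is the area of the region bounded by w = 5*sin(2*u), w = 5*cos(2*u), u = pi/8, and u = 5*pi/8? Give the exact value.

On [pi/8, 5*pi/8], (5*sin(2*u)) - (5*cos(2*u)) = 5*sin(2*u) - 5*cos(2*u) is ≥ 0 throughout, so the area is a single integral of |5*sin(2*u) - 5*cos(2*u)|.
∫[pi/8,5*pi/8] (5*sin(2*u) - 5*cos(2*u)) du = 5*sqrt(2).

5*sqrt(2)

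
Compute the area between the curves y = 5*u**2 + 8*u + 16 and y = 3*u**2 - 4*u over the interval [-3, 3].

The difference (5*u**2 + 8*u + 16) - (3*u**2 - 4*u) = 2*u**2 + 12*u + 16 changes sign at u = -2 inside [-3, 3], so split the integral there.
∫[-3,-2] (2*u**2 + 12*u + 16) du = -4/3; the area of that piece is 4/3.
∫[-2,3] (2*u**2 + 12*u + 16) du = 400/3.
Total area = 4/3 + 400/3 = 404/3.

404/3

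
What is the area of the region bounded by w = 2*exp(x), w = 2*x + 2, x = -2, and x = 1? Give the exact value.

On [-2, 1], (2*exp(x)) - (2*x + 2) = -2*x + 2*exp(x) - 2 is ≥ 0 throughout, so the area is a single integral of |-2*x + 2*exp(x) - 2|.
∫[-2,1] (-2*x + 2*exp(x) - 2) dx = -3 - 2*exp(-2) + 2*exp(1).

-3 - 2*exp(-2) + 2*exp(1)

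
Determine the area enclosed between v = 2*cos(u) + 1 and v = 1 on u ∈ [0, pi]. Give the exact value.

4

The difference (2*cos(u) + 1) - (1) = 2*cos(u) changes sign at u = pi/2 inside [0, pi], so split the integral there.
∫[0,pi/2] (2*cos(u)) du = 2.
∫[pi/2,pi] (2*cos(u)) du = -2; the area of that piece is 2.
Total area = 2 + 2 = 4.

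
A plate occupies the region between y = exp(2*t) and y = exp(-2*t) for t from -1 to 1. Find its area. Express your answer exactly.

The difference (exp(2*t)) - (exp(-2*t)) = exp(2*t) - exp(-2*t) changes sign at t = 0 inside [-1, 1], so split the integral there.
∫[-1,0] (exp(2*t) - exp(-2*t)) dt = -exp(2)/2 - exp(-2)/2 + 1; the area of that piece is -1 + exp(-2)/2 + exp(2)/2.
∫[0,1] (exp(2*t) - exp(-2*t)) dt = -1 + exp(-2)/2 + exp(2)/2.
Total area = (-1 + exp(-2)/2 + exp(2)/2) + (-1 + exp(-2)/2 + exp(2)/2) = -2 + exp(-2) + exp(2).

-2 + exp(-2) + exp(2)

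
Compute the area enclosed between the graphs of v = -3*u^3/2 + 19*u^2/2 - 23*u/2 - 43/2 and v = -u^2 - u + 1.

74

Set the curves equal: -3*u^3/2 + 19*u^2/2 - 23*u/2 - 43/2 = -u^2 - u + 1, so -3*u^3/2 + 21*u^2/2 - 21*u/2 - 45/2 = 0, which factors as -3*(u - 5)*(u - 3)*(u + 1)/2 = 0. The curves meet at u = -1, 3, 5.
On [-1, 3], v = -u^2 - u + 1 is on top; that piece has area ∫[-1,3] (-(-3*u^3/2 + 21*u^2/2 - 21*u/2 - 45/2)) du = 64.
On [3, 5], v = -3*u^3/2 + 19*u^2/2 - 23*u/2 - 43/2 is on top; that piece has area ∫[3,5] (-3*u^3/2 + 21*u^2/2 - 21*u/2 - 45/2) du = 10.
Total enclosed area = 64 + 10 = 74.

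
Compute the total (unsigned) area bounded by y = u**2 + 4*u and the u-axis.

The curve meets the u-axis where u**2 + 4*u = 0, i.e. u*(u + 4) = 0, at u = -4, 0.
On [-4, 0] the curve lies below the axis; ∫[-4,0] (u**2 + 4*u) du = -32/3, giving area 32/3.

32/3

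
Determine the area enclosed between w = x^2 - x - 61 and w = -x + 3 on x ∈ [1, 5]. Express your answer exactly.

On [1, 5], (x^2 - x - 61) - (-x + 3) = x^2 - 64 is ≤ 0 throughout, so the area is a single integral of |x^2 - 64|.
∫[1,5] (x^2 - 64) dx = -644/3; the area of that piece is 644/3.

644/3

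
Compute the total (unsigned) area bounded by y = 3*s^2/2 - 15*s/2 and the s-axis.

The curve meets the s-axis where 3*s^2/2 - 15*s/2 = 0, i.e. 3*s*(s - 5)/2 = 0, at s = 0, 5.
On [0, 5] the curve lies below the axis; ∫[0,5] (3*s^2/2 - 15*s/2) ds = -125/4, giving area 125/4.

125/4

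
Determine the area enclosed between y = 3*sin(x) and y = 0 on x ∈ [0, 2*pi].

12

The difference (3*sin(x)) - (0) = 3*sin(x) changes sign at x = pi inside [0, 2*pi], so split the integral there.
∫[0,pi] (3*sin(x)) dx = 6.
∫[pi,2*pi] (3*sin(x)) dx = -6; the area of that piece is 6.
Total area = 6 + 6 = 12.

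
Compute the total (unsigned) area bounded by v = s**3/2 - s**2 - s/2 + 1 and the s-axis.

The curve meets the s-axis where s**3/2 - s**2 - s/2 + 1 = 0, i.e. (s - 2)*(s - 1)*(s + 1)/2 = 0, at s = -1, 1, 2.
On [-1, 1] the curve lies above the axis; ∫[-1,1] (s**3/2 - s**2 - s/2 + 1) ds = 4/3, giving area 4/3.
On [1, 2] the curve lies below the axis; ∫[1,2] (s**3/2 - s**2 - s/2 + 1) ds = -5/24, giving area 5/24.
Total area = 4/3 + 5/24 = 37/24.

37/24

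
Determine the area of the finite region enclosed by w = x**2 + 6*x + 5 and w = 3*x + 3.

1/6

Set the curves equal: x**2 + 6*x + 5 = 3*x + 3, so x**2 + 3*x + 2 = 0, which factors as (x + 1)*(x + 2) = 0. The curves meet at x = -2, -1.
On [-2, -1], w = 3*x + 3 is on top; that piece has area ∫[-2,-1] (-(x**2 + 3*x + 2)) dx = 1/6.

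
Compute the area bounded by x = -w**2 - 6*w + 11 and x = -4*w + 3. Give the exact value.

36

Both boundary curves give x as a function of w, so integrate with respect to w. Setting them equal: -w**2 - 2*w + 8 = 0, i.e. -(w - 2)*(w + 4) = 0, so they meet at w = -4, 2.
For w in [-4, 2], x = -w**2 - 6*w + 11 is on the right; area = ∫[-4,2] (-w**2 - 2*w + 8) dw = 36.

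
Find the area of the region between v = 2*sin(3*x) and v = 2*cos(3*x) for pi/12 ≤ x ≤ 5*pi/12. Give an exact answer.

4*sqrt(2)/3

On [pi/12, 5*pi/12], (2*sin(3*x)) - (2*cos(3*x)) = 2*sin(3*x) - 2*cos(3*x) is ≥ 0 throughout, so the area is a single integral of |2*sin(3*x) - 2*cos(3*x)|.
∫[pi/12,5*pi/12] (2*sin(3*x) - 2*cos(3*x)) dx = 4*sqrt(2)/3.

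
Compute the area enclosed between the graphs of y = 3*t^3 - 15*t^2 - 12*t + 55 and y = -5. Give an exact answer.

937/4

Set the curves equal: 3*t^3 - 15*t^2 - 12*t + 55 = -5, so 3*t^3 - 15*t^2 - 12*t + 60 = 0, which factors as 3*(t - 5)*(t - 2)*(t + 2) = 0. The curves meet at t = -2, 2, 5.
On [-2, 2], y = 3*t^3 - 15*t^2 - 12*t + 55 is on top; that piece has area ∫[-2,2] (3*t^3 - 15*t^2 - 12*t + 60) dt = 160.
On [2, 5], y = -5 is on top; that piece has area ∫[2,5] (-(3*t^3 - 15*t^2 - 12*t + 60)) dt = 297/4.
Total enclosed area = 160 + 297/4 = 937/4.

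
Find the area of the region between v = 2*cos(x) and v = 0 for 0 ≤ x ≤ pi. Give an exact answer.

4

The difference (2*cos(x)) - (0) = 2*cos(x) changes sign at x = pi/2 inside [0, pi], so split the integral there.
∫[0,pi/2] (2*cos(x)) dx = 2.
∫[pi/2,pi] (2*cos(x)) dx = -2; the area of that piece is 2.
Total area = 2 + 2 = 4.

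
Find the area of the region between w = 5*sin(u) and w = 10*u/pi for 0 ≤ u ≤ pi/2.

On [0, pi/2], (5*sin(u)) - (10*u/pi) = -10*u/pi + 5*sin(u) is ≥ 0 throughout, so the area is a single integral of |-10*u/pi + 5*sin(u)|.
∫[0,pi/2] (-10*u/pi + 5*sin(u)) du = 5 - 5*pi/4.

5 - 5*pi/4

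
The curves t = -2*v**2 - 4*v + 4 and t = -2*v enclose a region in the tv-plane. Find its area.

9

Both boundary curves give t as a function of v, so integrate with respect to v. Setting them equal: -2*v**2 - 2*v + 4 = 0, i.e. -2*(v - 1)*(v + 2) = 0, so they meet at v = -2, 1.
For v in [-2, 1], t = -2*v**2 - 4*v + 4 is on the right; area = ∫[-2,1] (-2*v**2 - 2*v + 4) dv = 9.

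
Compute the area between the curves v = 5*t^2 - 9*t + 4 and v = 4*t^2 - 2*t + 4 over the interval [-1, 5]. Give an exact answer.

The difference (5*t^2 - 9*t + 4) - (4*t^2 - 2*t + 4) = t^2 - 7*t changes sign at t = 0 inside [-1, 5], so split the integral there.
∫[-1,0] (t^2 - 7*t) dt = 23/6.
∫[0,5] (t^2 - 7*t) dt = -275/6; the area of that piece is 275/6.
Total area = 23/6 + 275/6 = 149/3.

149/3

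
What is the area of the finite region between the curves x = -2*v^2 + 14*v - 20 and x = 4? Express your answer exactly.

1/3

Both boundary curves give x as a function of v, so integrate with respect to v. Setting them equal: -2*v^2 + 14*v - 24 = 0, i.e. -2*(v - 4)*(v - 3) = 0, so they meet at v = 3, 4.
For v in [3, 4], x = -2*v^2 + 14*v - 20 is on the right; area = ∫[3,4] (-2*v^2 + 14*v - 24) dv = 1/3.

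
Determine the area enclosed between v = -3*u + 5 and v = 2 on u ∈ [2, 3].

9/2

On [2, 3], (-3*u + 5) - (2) = -3*u + 3 is ≤ 0 throughout, so the area is a single integral of |-3*u + 3|.
∫[2,3] (-3*u + 3) du = -9/2; the area of that piece is 9/2.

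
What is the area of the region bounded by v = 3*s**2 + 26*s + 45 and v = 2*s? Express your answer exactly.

4

Set the curves equal: 3*s**2 + 26*s + 45 = 2*s, so 3*s**2 + 24*s + 45 = 0, which factors as 3*(s + 3)*(s + 5) = 0. The curves meet at s = -5, -3.
On [-5, -3], v = 2*s is on top; that piece has area ∫[-5,-3] (-(3*s**2 + 24*s + 45)) ds = 4.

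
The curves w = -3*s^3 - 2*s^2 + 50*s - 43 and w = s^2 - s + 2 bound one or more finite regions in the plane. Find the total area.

Set the curves equal: -3*s^3 - 2*s^2 + 50*s - 43 = s^2 - s + 2, so -3*s^3 - 3*s^2 + 51*s - 45 = 0, which factors as -3*(s - 3)*(s - 1)*(s + 5) = 0. The curves meet at s = -5, 1, 3.
On [-5, 1], w = s^2 - s + 2 is on top; that piece has area ∫[-5,1] (-(-3*s^3 - 3*s^2 + 51*s - 45)) ds = 540.
On [1, 3], w = -3*s^3 - 2*s^2 + 50*s - 43 is on top; that piece has area ∫[1,3] (-3*s^3 - 3*s^2 + 51*s - 45) ds = 28.
Total enclosed area = 540 + 28 = 568.

568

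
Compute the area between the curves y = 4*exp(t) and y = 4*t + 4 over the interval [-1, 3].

On [-1, 3], (4*exp(t)) - (4*t + 4) = -4*t + 4*exp(t) - 4 is ≥ 0 throughout, so the area is a single integral of |-4*t + 4*exp(t) - 4|.
∫[-1,3] (-4*t + 4*exp(t) - 4) dt = -32 - 4*exp(-1) + 4*exp(3).

-32 - 4*exp(-1) + 4*exp(3)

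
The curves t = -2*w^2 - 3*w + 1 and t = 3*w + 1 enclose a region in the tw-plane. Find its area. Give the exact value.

9

Both boundary curves give t as a function of w, so integrate with respect to w. Setting them equal: -2*w^2 - 6*w = 0, i.e. -2*w*(w + 3) = 0, so they meet at w = -3, 0.
For w in [-3, 0], t = -2*w^2 - 3*w + 1 is on the right; area = ∫[-3,0] (-2*w^2 - 6*w) dw = 9.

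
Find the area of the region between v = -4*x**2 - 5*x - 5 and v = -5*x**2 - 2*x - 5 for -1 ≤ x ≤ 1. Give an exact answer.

The difference (-4*x**2 - 5*x - 5) - (-5*x**2 - 2*x - 5) = x**2 - 3*x changes sign at x = 0 inside [-1, 1], so split the integral there.
∫[-1,0] (x**2 - 3*x) dx = 11/6.
∫[0,1] (x**2 - 3*x) dx = -7/6; the area of that piece is 7/6.
Total area = 11/6 + 7/6 = 3.

3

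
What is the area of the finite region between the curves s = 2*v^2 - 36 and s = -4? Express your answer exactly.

512/3

Both boundary curves give s as a function of v, so integrate with respect to v. Setting them equal: 2*v^2 - 32 = 0, i.e. 2*(v - 4)*(v + 4) = 0, so they meet at v = -4, 4.
For v in [-4, 4], s = 2*v^2 - 36 is on the left; area = ∫[-4,4] (-(2*v^2 - 32)) dv = 512/3.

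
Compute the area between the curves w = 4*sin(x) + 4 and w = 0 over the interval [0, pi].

On [0, pi], (4*sin(x) + 4) - (0) = 4*sin(x) + 4 is ≥ 0 throughout, so the area is a single integral of |4*sin(x) + 4|.
∫[0,pi] (4*sin(x) + 4) dx = 8 + 4*pi.

8 + 4*pi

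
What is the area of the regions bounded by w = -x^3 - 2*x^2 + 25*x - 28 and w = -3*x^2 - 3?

Set the curves equal: -x^3 - 2*x^2 + 25*x - 28 = -3*x^2 - 3, so -x^3 + x^2 + 25*x - 25 = 0, which factors as -(x - 5)*(x - 1)*(x + 5) = 0. The curves meet at x = -5, 1, 5.
On [-5, 1], w = -3*x^2 - 3 is on top; that piece has area ∫[-5,1] (-(-x^3 + x^2 + 25*x - 25)) dx = 252.
On [1, 5], w = -x^3 - 2*x^2 + 25*x - 28 is on top; that piece has area ∫[1,5] (-x^3 + x^2 + 25*x - 25) dx = 256/3.
Total enclosed area = 252 + 256/3 = 1012/3.

1012/3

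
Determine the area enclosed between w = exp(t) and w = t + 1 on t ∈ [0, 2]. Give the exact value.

-5 + exp(2)

On [0, 2], (exp(t)) - (t + 1) = -t + exp(t) - 1 is ≥ 0 throughout, so the area is a single integral of |-t + exp(t) - 1|.
∫[0,2] (-t + exp(t) - 1) dt = -5 + exp(2).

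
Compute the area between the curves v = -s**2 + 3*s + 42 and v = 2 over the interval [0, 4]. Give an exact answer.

On [0, 4], (-s**2 + 3*s + 42) - (2) = -s**2 + 3*s + 40 is ≥ 0 throughout, so the area is a single integral of |-s**2 + 3*s + 40|.
∫[0,4] (-s**2 + 3*s + 40) ds = 488/3.

488/3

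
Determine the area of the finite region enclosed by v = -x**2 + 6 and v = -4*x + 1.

Set the curves equal: -x**2 + 6 = -4*x + 1, so -x**2 + 4*x + 5 = 0, which factors as -(x - 5)*(x + 1) = 0. The curves meet at x = -1, 5.
On [-1, 5], v = -x**2 + 6 is on top; that piece has area ∫[-1,5] (-x**2 + 4*x + 5) dx = 36.

36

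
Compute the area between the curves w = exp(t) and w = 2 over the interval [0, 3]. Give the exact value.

-9 + 4*log(2) + exp(3)

The difference (exp(t)) - (2) = exp(t) - 2 changes sign at t = log(2) inside [0, 3], so split the integral there.
∫[0,log(2)] (exp(t) - 2) dt = 1 - log(4); the area of that piece is -1 + log(4).
∫[log(2),3] (exp(t) - 2) dt = -8 + 2*log(2) + exp(3).
Total area = (-1 + log(4)) + (-8 + 2*log(2) + exp(3)) = -9 + 4*log(2) + exp(3).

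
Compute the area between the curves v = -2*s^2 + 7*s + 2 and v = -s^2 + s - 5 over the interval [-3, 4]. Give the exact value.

The difference (-2*s^2 + 7*s + 2) - (-s^2 + s - 5) = -s^2 + 6*s + 7 changes sign at s = -1 inside [-3, 4], so split the integral there.
∫[-3,-1] (-s^2 + 6*s + 7) ds = -56/3; the area of that piece is 56/3.
∫[-1,4] (-s^2 + 6*s + 7) ds = 175/3.
Total area = 56/3 + 175/3 = 77.

77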